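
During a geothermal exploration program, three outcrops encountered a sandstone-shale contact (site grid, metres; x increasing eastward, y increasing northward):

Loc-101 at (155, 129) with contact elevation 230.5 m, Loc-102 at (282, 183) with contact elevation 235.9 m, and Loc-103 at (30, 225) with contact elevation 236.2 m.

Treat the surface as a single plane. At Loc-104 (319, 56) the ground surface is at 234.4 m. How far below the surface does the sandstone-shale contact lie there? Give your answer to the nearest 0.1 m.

Let the plane be z = a·x + b·y + c.
Loc-102−Loc-101: 127a + 54b = 5.4;  Loc-103−Loc-101: −125a + 96b = 5.7.
Solving gives a = 0.01112, b = 0.07385.
Then c = 230.5 − a·155 − b·129 = 219.25.
At (319, 56): z_contact = 3.55 + 4.14 + 219.25 = 226.93 m.
Depth below ground = 234.4 − 226.93 = 7.5 m.

7.5 m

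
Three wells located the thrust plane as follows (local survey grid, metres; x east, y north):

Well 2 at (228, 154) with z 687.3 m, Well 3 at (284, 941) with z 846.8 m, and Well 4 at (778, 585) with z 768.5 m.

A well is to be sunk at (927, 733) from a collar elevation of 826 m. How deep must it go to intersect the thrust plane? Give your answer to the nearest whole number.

29 m

Two edge vectors: Well 2→Well 3 = (56, 787, 159.5), Well 2→Well 4 = (550, 431, 81.2).
Normal n = (Well 2→Well 3) × (Well 2→Well 4) = (-4840.1, 83177.8, -408714).
So ∂z/∂x = −n_x/n_z = −0.01184 and ∂z/∂y = −n_y/n_z = 0.20351.
Intercept c from Well 2: 687.3 + 2.70 − 31.34 = 658.66.
At (927, 733): z_contact = −11.0 + 149.2 + 658.66 = 796.9 m.
Depth below ground = 826 − 796.9 = 29 m.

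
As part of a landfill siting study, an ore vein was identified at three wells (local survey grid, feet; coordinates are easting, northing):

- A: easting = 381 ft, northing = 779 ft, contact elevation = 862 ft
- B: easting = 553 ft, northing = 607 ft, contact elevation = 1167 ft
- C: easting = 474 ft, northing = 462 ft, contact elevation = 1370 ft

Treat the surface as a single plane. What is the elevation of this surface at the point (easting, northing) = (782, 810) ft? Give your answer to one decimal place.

Let the plane be z = a·easting + b·northing + c.
B−A: 172a − 172b = 305;  C−A: 93a − 317b = 508.
Solving gives a = 0.24162, b = −1.53164.
Then c = 862 − a·381 − b·779 = 1963.09.
At (782, 810): z = 188.9 − 1240.6 + 1963.09 = 911.4 ft.

911.4 ft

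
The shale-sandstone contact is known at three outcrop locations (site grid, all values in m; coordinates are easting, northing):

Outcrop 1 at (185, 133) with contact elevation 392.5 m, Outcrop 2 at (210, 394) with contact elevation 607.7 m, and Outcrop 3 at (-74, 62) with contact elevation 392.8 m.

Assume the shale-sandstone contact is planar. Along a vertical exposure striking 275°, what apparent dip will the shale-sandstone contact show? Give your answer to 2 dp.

17.03°

Let the plane be z = a·easting + b·northing + c.
Outcrop 2−Outcrop 1: 25a + 261b = 215.2;  Outcrop 3−Outcrop 1: −259a − 71b = 0.3.
Solving gives a = −0.23331, b = 0.84687.
Unit vector along 275° is (sin 275°, cos 275°) = (-0.9962, 0.0872).
Slope in that direction = a·(-0.9962) + b·(0.0872) = 0.30623.
Apparent dip = arctan|0.30623| = 17.03° (true dip is 41.3°, so apparent ≤ true as expected).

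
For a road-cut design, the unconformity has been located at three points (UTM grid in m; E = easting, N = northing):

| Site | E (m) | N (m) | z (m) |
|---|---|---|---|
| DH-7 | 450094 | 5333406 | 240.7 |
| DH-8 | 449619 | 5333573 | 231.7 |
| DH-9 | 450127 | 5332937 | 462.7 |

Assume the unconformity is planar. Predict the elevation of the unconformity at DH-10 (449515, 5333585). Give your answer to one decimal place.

Let the plane be z = a·E + b·N + c.
DH-8−DH-7: −475a + 167b = −9;  DH-9−DH-7: 33a − 469b = 222.
Solving gives a = −0.151212350, b = −0.483987223.
Then c = 240.7 − a·450094 − b·5333406 = 2649600.83.
At (449515, 5333585): z = −67972.2 − 2581387.0 + 2649600.83 = 241.6 m.

241.6 m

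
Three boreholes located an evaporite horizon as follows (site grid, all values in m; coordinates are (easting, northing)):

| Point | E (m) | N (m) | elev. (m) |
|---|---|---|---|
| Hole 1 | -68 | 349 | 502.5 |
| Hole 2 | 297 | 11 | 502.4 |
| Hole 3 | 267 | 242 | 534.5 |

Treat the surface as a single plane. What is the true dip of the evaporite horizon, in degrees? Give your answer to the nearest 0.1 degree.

12.1°

Let the plane be z = a·E + b·N + c.
Hole 2−Hole 1: 365a − 338b = −0.1;  Hole 3−Hole 1: 335a − 107b = 32.
Solving gives a = 0.14596, b = 0.15792.
Gradient magnitude |∇z| = √(a² + b²) = √(0.02130 + 0.02494) = 0.21504.
True dip = arctan(0.21504) = 12.1°, dipping toward SW (azimuth ≈ 223°).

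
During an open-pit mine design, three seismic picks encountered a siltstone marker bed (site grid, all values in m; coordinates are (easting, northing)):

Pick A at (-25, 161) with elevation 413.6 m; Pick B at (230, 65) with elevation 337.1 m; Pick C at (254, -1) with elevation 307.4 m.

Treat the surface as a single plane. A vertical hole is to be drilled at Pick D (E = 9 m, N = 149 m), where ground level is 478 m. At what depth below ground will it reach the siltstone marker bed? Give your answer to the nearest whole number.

74 m

Two edge vectors: Pick A→Pick B = (255, -96, -76.5), Pick A→Pick C = (279, -162, -106.2).
Normal n = (Pick A→Pick B) × (Pick A→Pick C) = (-2197.8, 5737.5, -14526).
So ∂z/∂E = −n_x/n_z = −0.15130 and ∂z/∂N = −n_y/n_z = 0.39498.
Intercept c from Pick A: 413.6 − 3.78 − 63.59 = 346.23.
At (9, 149): z_contact = −1.4 + 58.9 + 346.23 = 403.7 m.
Depth below ground = 478 − 403.7 = 74 m.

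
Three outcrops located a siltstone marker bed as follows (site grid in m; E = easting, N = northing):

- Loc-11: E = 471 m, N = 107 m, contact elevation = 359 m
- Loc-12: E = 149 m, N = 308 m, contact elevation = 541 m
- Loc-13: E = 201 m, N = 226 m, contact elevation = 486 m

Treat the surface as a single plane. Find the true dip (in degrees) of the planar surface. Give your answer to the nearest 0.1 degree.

Two edge vectors: Loc-11→Loc-12 = (-322, 201, 182), Loc-11→Loc-13 = (-270, 119, 127).
Normal n = (Loc-11→Loc-12) × (Loc-11→Loc-13) = (3869, -8246, 15952).
So ∂z/∂E = −n_x/n_z = −0.24254 and ∂z/∂N = −n_y/n_z = 0.51693.
Gradient magnitude |∇z| = √(a² + b²) = √(0.05883 + 0.26721) = 0.57100.
True dip = arctan(0.57100) = 29.7°, dipping toward SSE (azimuth ≈ 155°).

29.7°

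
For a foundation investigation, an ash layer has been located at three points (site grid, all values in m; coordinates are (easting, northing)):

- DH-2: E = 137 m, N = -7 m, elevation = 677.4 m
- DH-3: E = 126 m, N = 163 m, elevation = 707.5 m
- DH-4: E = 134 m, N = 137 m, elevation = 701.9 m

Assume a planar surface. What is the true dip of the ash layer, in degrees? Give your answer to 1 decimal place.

Two edge vectors: DH-2→DH-3 = (-11, 170, 30.1), DH-2→DH-4 = (-3, 144, 24.5).
Normal n = (DH-2→DH-3) × (DH-2→DH-4) = (-169.4, 179.2, -1074).
So ∂z/∂E = −n_x/n_z = −0.15773 and ∂z/∂N = −n_y/n_z = 0.16685.
Gradient magnitude |∇z| = √(a² + b²) = √(0.02488 + 0.02784) = 0.22960.
True dip = arctan(0.22960) = 12.9°, dipping toward SE (azimuth ≈ 137°).

12.9°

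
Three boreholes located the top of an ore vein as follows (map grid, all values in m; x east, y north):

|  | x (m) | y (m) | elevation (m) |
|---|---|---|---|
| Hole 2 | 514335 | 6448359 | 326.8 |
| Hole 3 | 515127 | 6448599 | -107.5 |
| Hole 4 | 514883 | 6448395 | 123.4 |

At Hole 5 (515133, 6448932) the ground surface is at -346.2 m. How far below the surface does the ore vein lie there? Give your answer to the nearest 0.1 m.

11.8 m

Two edge vectors: Hole 2→Hole 3 = (792, 240, -434.3), Hole 2→Hole 4 = (548, 36, -203.4).
Normal n = (Hole 2→Hole 3) × (Hole 2→Hole 4) = (-33181.2, -76903.6, -103008).
So ∂z/∂x = −n_x/n_z = −0.322122554 and ∂z/∂y = −n_y/n_z = −0.746578906.
Intercept c from Hole 2: 326.8 + 165678.90 + 4814208.81 = 4980214.51.
At (515133, 6448932): z_contact = −165935.96 − 4814636.60 + 4980214.51 = -358.04 m.
Depth below ground = -346.2 − (-358.04) = 11.8 m.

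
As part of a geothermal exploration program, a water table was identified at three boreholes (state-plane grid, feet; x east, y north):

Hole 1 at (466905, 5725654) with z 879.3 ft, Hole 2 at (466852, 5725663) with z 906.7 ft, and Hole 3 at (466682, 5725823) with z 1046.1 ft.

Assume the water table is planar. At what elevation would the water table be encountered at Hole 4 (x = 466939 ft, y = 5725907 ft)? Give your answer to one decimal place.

Two edge vectors: Hole 1→Hole 2 = (-53, 9, 27.4), Hole 1→Hole 3 = (-223, 169, 166.8).
Normal n = (Hole 1→Hole 2) × (Hole 1→Hole 3) = (-3129.4, 2730.2, -6950).
So ∂z/∂x = −n_x/n_z = −0.450273381 and ∂z/∂y = −n_y/n_z = 0.392834532.
Intercept c from Hole 1: 879.3 + 210234.89 − 2249234.61 = −2038120.42.
At (466939, 5725907): z = −210250.2 + 2249334.0 − 2038120.42 = 963.4 ft.

963.4 ft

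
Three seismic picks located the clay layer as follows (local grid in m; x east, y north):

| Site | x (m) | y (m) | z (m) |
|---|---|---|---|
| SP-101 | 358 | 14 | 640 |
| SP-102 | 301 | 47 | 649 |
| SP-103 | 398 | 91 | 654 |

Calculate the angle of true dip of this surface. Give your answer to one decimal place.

11.7°

Two edge vectors: SP-101→SP-102 = (-57, 33, 9), SP-101→SP-103 = (40, 77, 14).
Normal n = (SP-101→SP-102) × (SP-101→SP-103) = (-231, 1158, -5709).
So ∂z/∂x = −n_x/n_z = −0.04046 and ∂z/∂y = −n_y/n_z = 0.20284.
Gradient magnitude |∇z| = √(a² + b²) = √(0.00164 + 0.04114) = 0.20683.
True dip = arctan(0.20683) = 11.7°, dipping toward SSE (azimuth ≈ 169°).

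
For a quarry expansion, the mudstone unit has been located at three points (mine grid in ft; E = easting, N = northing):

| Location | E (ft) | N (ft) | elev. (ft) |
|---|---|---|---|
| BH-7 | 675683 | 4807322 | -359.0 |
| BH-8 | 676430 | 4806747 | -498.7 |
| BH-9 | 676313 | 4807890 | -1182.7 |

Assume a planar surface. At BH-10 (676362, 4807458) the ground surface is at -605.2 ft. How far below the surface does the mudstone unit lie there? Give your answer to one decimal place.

Let the plane be z = a·E + b·N + c.
BH-8−BH-7: 747a − 575b = −139.7;  BH-9−BH-7: 630a + 568b = −823.7.
Solving gives a = −0.703044831, b = −0.670390416.
Then c = -359 − a·675683 − b·4807322 = 3697459.04.
At (676362, 4807458): z_contact = −475512.81 − 3222873.77 + 3697459.04 = -927.54 ft.
Depth below ground = -605.2 − (-927.54) = 322.3 ft.

322.3 ft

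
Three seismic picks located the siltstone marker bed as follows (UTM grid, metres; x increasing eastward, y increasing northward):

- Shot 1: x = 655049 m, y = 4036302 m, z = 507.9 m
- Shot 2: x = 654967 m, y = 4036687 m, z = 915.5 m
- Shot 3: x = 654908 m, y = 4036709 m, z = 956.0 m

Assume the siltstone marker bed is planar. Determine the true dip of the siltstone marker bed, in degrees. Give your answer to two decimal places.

Two edge vectors: Shot 1→Shot 2 = (-82, 385, 407.6), Shot 1→Shot 3 = (-141, 407, 448.1).
Normal n = (Shot 1→Shot 2) × (Shot 1→Shot 3) = (6625.3, -20727.4, 20911).
So ∂z/∂x = −n_x/n_z = −0.31683 and ∂z/∂y = −n_y/n_z = 0.99122.
Gradient magnitude |∇z| = √(a² + b²) = √(0.10038 + 0.98252) = 1.04062.
True dip = arctan(1.04062) = 46.14°, dipping toward SSE (azimuth ≈ 162°).

46.14°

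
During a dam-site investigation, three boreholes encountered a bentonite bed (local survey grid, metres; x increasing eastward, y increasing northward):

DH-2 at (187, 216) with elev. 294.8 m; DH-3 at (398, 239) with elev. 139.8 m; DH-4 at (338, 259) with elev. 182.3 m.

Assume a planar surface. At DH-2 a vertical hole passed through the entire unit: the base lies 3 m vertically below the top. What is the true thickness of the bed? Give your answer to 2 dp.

2.42 m

Let the plane be z = a·x + b·y + c.
DH-3−DH-2: 211a + 23b = −155;  DH-4−DH-2: 151a + 43b = −112.5.
Solving gives a = −0.72813, b = −0.05937.
|∇z| = √(a²+b²) = 0.73054, so dip δ = arctan(0.73054) = 36.15°.
True thickness = vertical thickness × cos δ = 3 × cos 36.15° = 2.42 m.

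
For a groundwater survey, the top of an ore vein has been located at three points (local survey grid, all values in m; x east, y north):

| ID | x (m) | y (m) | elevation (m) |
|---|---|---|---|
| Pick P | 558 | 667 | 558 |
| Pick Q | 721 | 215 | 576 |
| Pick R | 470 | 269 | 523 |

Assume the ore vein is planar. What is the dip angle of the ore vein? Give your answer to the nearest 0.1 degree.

12.6°

Two edge vectors: Pick P→Pick Q = (163, -452, 18), Pick P→Pick R = (-88, -398, -35).
Normal n = (Pick P→Pick Q) × (Pick P→Pick R) = (22984, 4121, -104650).
So ∂z/∂x = −n_x/n_z = 0.21963 and ∂z/∂y = −n_y/n_z = 0.03938.
Gradient magnitude |∇z| = √(a² + b²) = √(0.04824 + 0.00155) = 0.22313.
True dip = arctan(0.22313) = 12.6°, dipping toward W (azimuth ≈ 260°).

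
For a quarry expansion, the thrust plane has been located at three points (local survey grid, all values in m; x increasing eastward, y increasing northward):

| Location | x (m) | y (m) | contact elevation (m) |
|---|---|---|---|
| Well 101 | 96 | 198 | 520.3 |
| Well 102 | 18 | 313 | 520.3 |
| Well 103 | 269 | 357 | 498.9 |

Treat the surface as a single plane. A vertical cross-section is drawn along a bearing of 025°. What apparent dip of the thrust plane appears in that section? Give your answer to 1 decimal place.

4.5°

Two edge vectors: Well 101→Well 102 = (-78, 115, 0), Well 101→Well 103 = (173, 159, -21.4).
Normal n = (Well 101→Well 102) × (Well 101→Well 103) = (-2461, -1669.2, -32297).
So ∂z/∂x = −n_x/n_z = −0.07620 and ∂z/∂y = −n_y/n_z = −0.05168.
Unit vector along 025° is (sin 25°, cos 25°) = (0.4226, 0.9063).
Slope in that direction = a·(0.4226) + b·(0.9063) = −0.07904.
Apparent dip = arctan|0.07904| = 4.5° (true dip is 5.3°, so apparent ≤ true as expected).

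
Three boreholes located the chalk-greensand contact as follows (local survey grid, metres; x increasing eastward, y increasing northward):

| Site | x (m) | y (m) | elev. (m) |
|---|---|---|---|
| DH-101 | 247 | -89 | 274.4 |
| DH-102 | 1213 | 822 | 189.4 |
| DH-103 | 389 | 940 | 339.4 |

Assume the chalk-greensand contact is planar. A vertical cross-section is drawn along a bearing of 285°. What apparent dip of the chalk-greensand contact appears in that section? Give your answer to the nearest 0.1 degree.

10.6°

Let the plane be z = a·x + b·y + c.
DH-102−DH-101: 966a + 911b = −85;  DH-103−DH-101: 142a + 1029b = 65.
Solving gives a = −0.16964, b = 0.08658.
Unit vector along 285° is (sin 285°, cos 285°) = (-0.9659, 0.2588).
Slope in that direction = a·(-0.9659) + b·(0.2588) = 0.18627.
Apparent dip = arctan|0.18627| = 10.6° (true dip is 10.8°, so apparent ≤ true as expected).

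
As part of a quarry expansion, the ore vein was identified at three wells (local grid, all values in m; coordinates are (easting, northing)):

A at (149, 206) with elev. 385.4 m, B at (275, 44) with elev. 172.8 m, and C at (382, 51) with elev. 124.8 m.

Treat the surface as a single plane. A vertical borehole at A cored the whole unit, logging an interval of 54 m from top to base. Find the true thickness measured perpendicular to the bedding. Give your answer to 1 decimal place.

37.3 m

Two edge vectors: A→B = (126, -162, -212.6), A→C = (233, -155, -260.6).
Normal n = (A→B) × (A→C) = (9264.2, -16700.2, 18216).
So ∂z/∂E = −n_x/n_z = −0.50857 and ∂z/∂N = −n_y/n_z = 0.91679.
|∇z| = √(a²+b²) = 1.04840, so dip δ = arctan(1.04840) = 46.35°.
True thickness = vertical thickness × cos δ = 54 × cos 46.35° = 37.3 m.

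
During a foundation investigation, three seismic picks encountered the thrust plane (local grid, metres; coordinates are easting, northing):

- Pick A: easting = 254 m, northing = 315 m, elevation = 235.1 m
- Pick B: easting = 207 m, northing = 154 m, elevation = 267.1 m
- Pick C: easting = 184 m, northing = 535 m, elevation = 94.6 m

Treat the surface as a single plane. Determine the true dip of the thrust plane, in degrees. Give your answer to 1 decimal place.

Two edge vectors: Pick A→Pick B = (-47, -161, 32), Pick A→Pick C = (-70, 220, -140.5).
Normal n = (Pick A→Pick B) × (Pick A→Pick C) = (15580.5, -8843.5, -21610).
So ∂z/∂easting = −n_x/n_z = 0.72099 and ∂z/∂northing = −n_y/n_z = −0.40923.
Gradient magnitude |∇z| = √(a² + b²) = √(0.51982 + 0.16747) = 0.82903.
True dip = arctan(0.82903) = 39.7°, dipping toward WNW (azimuth ≈ 300°).

39.7°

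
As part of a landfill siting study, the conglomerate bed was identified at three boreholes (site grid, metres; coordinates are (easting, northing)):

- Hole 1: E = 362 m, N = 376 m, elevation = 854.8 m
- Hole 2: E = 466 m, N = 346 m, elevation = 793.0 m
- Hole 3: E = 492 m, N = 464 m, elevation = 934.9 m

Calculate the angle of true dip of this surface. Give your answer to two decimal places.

51.90°

Two edge vectors: Hole 1→Hole 2 = (104, -30, -61.8), Hole 1→Hole 3 = (130, 88, 80.1).
Normal n = (Hole 1→Hole 2) × (Hole 1→Hole 3) = (3035.4, -16364.4, 13052).
So ∂z/∂E = −n_x/n_z = −0.23256 and ∂z/∂N = −n_y/n_z = 1.25378.
Gradient magnitude |∇z| = √(a² + b²) = √(0.05409 + 1.57198) = 1.27517.
True dip = arctan(1.27517) = 51.90°, dipping toward S (azimuth ≈ 169°).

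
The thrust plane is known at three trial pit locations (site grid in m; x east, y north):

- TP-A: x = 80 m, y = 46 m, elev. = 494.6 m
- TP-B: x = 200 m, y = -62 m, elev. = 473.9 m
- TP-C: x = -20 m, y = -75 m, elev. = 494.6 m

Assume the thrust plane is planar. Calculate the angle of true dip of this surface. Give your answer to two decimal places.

7.31°

Two edge vectors: TP-A→TP-B = (120, -108, -20.7), TP-A→TP-C = (-100, -121, 0).
Normal n = (TP-A→TP-B) × (TP-A→TP-C) = (-2504.7, 2070, -25320).
So ∂z/∂x = −n_x/n_z = −0.09892 and ∂z/∂y = −n_y/n_z = 0.08175.
Gradient magnitude |∇z| = √(a² + b²) = √(0.00979 + 0.00668) = 0.12833.
True dip = arctan(0.12833) = 7.31°, dipping toward SE (azimuth ≈ 130°).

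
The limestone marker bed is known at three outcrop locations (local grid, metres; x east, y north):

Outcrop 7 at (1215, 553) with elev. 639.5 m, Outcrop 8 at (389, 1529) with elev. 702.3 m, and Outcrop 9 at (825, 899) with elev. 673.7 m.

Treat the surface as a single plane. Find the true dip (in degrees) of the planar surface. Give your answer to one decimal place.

7.4°

Let the plane be z = a·x + b·y + c.
Outcrop 8−Outcrop 7: −826a + 976b = 62.8;  Outcrop 9−Outcrop 7: −390a + 346b = 34.2.
Solving gives a = −0.12284, b = −0.03961.
Gradient magnitude |∇z| = √(a² + b²) = √(0.01509 + 0.00157) = 0.12907.
True dip = arctan(0.12907) = 7.4°, dipping toward ENE (azimuth ≈ 072°).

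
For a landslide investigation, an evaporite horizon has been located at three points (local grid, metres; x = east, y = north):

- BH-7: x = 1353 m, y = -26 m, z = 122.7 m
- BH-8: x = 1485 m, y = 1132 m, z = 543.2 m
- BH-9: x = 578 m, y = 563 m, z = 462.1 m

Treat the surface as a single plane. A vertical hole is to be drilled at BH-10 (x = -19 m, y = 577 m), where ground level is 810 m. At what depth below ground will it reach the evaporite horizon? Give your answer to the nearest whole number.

254 m

Two edge vectors: BH-7→BH-8 = (132, 1158, 420.5), BH-7→BH-9 = (-775, 589, 339.4).
Normal n = (BH-7→BH-8) × (BH-7→BH-9) = (145350.7, -370688.3, 975198).
So ∂z/∂x = −n_x/n_z = −0.14905 and ∂z/∂y = −n_y/n_z = 0.38012.
Intercept c from BH-7: 122.7 + 201.66 + 9.88 = 334.24.
At (-19, 577): z_contact = 2.8 + 219.3 + 334.24 = 556.4 m.
Depth below ground = 810 − 556.4 = 254 m.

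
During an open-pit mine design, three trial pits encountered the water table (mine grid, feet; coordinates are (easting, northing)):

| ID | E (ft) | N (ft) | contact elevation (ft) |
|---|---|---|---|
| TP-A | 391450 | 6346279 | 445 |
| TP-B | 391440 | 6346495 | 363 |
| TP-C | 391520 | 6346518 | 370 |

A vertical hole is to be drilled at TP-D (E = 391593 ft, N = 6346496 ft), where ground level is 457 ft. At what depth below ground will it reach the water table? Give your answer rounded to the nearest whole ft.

Two edge vectors: TP-A→TP-B = (-10, 216, -82), TP-A→TP-C = (70, 239, -75).
Normal n = (TP-A→TP-B) × (TP-A→TP-C) = (3398, -6490, -17510).
So ∂z/∂E = −n_x/n_z = 0.19406054 and ∂z/∂N = −n_y/n_z = −0.37064535.
Intercept c from TP-A: 445 − 75965.00 + 2352218.77 = 2276698.78.
At (391593, 6346496): z_contact = 75992.7 − 2352299.2 + 2276698.78 = 392.3 ft.
Depth below ground = 457 − 392.3 = 65 ft.

65 ft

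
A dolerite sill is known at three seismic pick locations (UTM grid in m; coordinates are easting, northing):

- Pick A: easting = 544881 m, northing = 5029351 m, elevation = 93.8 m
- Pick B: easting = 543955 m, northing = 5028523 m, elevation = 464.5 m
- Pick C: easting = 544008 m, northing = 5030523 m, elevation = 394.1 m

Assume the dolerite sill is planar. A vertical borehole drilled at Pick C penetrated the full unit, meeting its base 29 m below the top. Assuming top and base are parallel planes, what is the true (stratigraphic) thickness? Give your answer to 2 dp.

27.12 m

Let the plane be z = a·easting + b·northing + c.
Pick B−Pick A: −926a − 828b = 370.7;  Pick C−Pick A: −873a + 1172b = 300.3.
Solving gives a = −0.37780, b = −0.02519.
|∇z| = √(a²+b²) = 0.37864, so dip δ = arctan(0.37864) = 20.74°.
True thickness = vertical thickness × cos δ = 29 × cos 20.74° = 27.12 m.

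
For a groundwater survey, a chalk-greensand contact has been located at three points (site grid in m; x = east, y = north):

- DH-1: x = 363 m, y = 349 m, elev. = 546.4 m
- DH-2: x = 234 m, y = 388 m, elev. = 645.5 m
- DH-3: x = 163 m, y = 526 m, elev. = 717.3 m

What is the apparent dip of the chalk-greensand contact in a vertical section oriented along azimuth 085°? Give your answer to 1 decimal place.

35.3°

Let the plane be z = a·x + b·y + c.
DH-2−DH-1: −129a + 39b = 99.1;  DH-3−DH-1: −200a + 177b = 170.9.
Solving gives a = −0.72345, b = 0.14808.
Unit vector along 085° is (sin 85°, cos 85°) = (0.9962, 0.0872).
Slope in that direction = a·(0.9962) + b·(0.0872) = −0.70779.
Apparent dip = arctan|0.70779| = 35.3° (true dip is 36.4°, so apparent ≤ true as expected).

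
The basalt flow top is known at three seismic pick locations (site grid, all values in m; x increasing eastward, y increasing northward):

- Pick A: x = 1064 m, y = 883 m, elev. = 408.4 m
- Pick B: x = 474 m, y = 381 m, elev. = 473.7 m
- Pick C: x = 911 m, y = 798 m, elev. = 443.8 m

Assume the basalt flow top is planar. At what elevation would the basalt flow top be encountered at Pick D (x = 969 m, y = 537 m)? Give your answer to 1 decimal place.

Let the plane be z = a·x + b·y + c.
Pick B−Pick A: −590a − 502b = 65.3;  Pick C−Pick A: −153a − 85b = 35.4.
Solving gives a = −0.458445, b = 0.408730.
Then c = 408.4 − a·1064 − b·883 = 535.28.
At (969, 537): z = −444.2 + 219.5 + 535.28 = 310.5 m.

310.5 m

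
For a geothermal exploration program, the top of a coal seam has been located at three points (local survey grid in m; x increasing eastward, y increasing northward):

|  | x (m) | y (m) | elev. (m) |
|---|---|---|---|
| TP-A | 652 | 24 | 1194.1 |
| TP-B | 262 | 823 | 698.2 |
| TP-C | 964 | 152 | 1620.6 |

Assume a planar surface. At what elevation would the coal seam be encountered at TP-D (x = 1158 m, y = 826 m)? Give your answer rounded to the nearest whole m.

Let the plane be z = a·x + b·y + c.
TP-B−TP-A: −390a + 799b = −495.9;  TP-C−TP-A: 312a + 128b = 426.5.
Solving gives a = 1.35106, b = 0.03882.
Then c = 1194.1 − a·652 − b·24 = 312.28.
At (1158, 826): z = 1564.5 + 32.1 + 312.28 = 1908.9 m.

1909 m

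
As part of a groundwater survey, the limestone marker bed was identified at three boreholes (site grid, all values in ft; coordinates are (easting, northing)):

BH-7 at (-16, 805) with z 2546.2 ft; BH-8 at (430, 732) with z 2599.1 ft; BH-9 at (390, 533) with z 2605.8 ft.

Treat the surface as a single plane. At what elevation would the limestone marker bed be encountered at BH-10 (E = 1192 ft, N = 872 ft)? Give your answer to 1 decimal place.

2674.7 ft

Two edge vectors: BH-7→BH-8 = (446, -73, 52.9), BH-7→BH-9 = (406, -272, 59.6).
Normal n = (BH-7→BH-8) × (BH-7→BH-9) = (10038, -5104.2, -91674).
So ∂z/∂E = −n_x/n_z = 0.109497 and ∂z/∂N = −n_y/n_z = −0.055678.
Intercept c from BH-7: 2546.2 + 1.75 + 44.82 = 2592.77.
At (1192, 872): z = 130.5 − 48.6 + 2592.77 = 2674.7 ft.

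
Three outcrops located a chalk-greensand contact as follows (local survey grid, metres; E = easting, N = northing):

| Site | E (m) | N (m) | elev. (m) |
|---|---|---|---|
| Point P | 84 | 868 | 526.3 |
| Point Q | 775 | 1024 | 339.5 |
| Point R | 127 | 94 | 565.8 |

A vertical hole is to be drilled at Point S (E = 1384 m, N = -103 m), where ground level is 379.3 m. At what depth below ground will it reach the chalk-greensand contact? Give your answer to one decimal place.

Let the plane be z = a·E + b·N + c.
Point Q−Point P: 691a + 156b = −186.8;  Point R−Point P: 43a − 774b = 39.5.
Solving gives a = −0.255606, b = −0.065234.
Then c = 526.3 − a·84 − b·868 = 604.39.
At (1384, -103): z_contact = −353.76 + 6.72 + 604.39 = 257.35 m.
Depth below ground = 379.3 − 257.35 = 121.9 m.

121.9 m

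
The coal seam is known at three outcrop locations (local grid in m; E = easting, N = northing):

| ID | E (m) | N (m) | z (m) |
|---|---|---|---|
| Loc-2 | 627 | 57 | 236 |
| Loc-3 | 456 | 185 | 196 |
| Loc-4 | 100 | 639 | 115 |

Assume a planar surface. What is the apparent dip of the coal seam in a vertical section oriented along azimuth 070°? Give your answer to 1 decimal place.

Two edge vectors: Loc-2→Loc-3 = (-171, 128, -40), Loc-2→Loc-4 = (-527, 582, -121).
Normal n = (Loc-2→Loc-3) × (Loc-2→Loc-4) = (7792, 389, -32066).
So ∂z/∂E = −n_x/n_z = 0.24300 and ∂z/∂N = −n_y/n_z = 0.01213.
Unit vector along 070° is (sin 70°, cos 70°) = (0.9397, 0.3420).
Slope in that direction = a·(0.9397) + b·(0.3420) = 0.23249.
Apparent dip = arctan|0.23249| = 13.1° (true dip is 13.7°, so apparent ≤ true as expected).

13.1°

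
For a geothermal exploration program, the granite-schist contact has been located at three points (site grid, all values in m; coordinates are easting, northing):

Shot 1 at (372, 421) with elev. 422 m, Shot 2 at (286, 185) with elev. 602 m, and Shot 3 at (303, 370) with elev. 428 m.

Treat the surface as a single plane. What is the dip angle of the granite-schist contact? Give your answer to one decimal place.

50.1°

Let the plane be z = a·easting + b·northing + c.
Shot 2−Shot 1: −86a − 236b = 180;  Shot 3−Shot 1: −69a − 51b = 6.
Solving gives a = 0.65255, b = −1.00050.
Gradient magnitude |∇z| = √(a² + b²) = √(0.42582 + 1.00101) = 1.19450.
True dip = arctan(1.19450) = 50.1°, dipping toward NNW (azimuth ≈ 327°).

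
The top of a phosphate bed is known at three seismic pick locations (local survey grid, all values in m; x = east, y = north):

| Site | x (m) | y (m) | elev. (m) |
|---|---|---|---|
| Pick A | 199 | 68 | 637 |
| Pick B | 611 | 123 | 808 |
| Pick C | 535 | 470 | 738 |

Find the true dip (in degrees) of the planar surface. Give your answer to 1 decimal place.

Let the plane be z = a·x + b·y + c.
Pick B−Pick A: 412a + 55b = 171;  Pick C−Pick A: 336a + 402b = 101.
Solving gives a = 0.42942, b = −0.10768.
Gradient magnitude |∇z| = √(a² + b²) = √(0.18440 + 0.01159) = 0.44272.
True dip = arctan(0.44272) = 23.9°, dipping toward WNW (azimuth ≈ 284°).

23.9°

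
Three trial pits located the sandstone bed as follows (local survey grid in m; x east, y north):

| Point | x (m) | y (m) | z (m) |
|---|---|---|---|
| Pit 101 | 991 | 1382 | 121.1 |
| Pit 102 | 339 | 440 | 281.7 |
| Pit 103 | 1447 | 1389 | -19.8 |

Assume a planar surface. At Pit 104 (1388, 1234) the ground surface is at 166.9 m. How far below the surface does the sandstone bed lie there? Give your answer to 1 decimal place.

Let the plane be z = a·x + b·y + c.
Pit 102−Pit 101: −652a − 942b = 160.6;  Pit 103−Pit 101: 456a + 7b = −140.9.
Solving gives a = −0.309664, b = 0.043844.
Then c = 121.1 − a·991 − b·1382 = 367.38.
At (1388, 1234): z_contact = −429.81 + 54.10 + 367.38 = -8.33 m.
Depth below ground = 166.9 − (-8.33) = 175.2 m.

175.2 m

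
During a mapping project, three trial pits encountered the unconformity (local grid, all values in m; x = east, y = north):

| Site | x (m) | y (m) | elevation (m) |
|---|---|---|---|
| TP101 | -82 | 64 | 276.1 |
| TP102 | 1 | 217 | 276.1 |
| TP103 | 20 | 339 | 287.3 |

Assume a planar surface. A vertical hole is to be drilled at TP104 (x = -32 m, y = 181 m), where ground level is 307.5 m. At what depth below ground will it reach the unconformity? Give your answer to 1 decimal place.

Two edge vectors: TP101→TP102 = (83, 153, 0), TP101→TP103 = (102, 275, 11.2).
Normal n = (TP101→TP102) × (TP101→TP103) = (1713.6, -929.6, 7219).
So ∂z/∂x = −n_x/n_z = −0.23737 and ∂z/∂y = −n_y/n_z = 0.12877.
Intercept c from TP101: 276.1 − 19.46 − 8.24 = 248.39.
At (-32, 181): z_contact = 7.60 + 23.31 + 248.39 = 279.30 m.
Depth below ground = 307.5 − 279.30 = 28.2 m.

28.2 m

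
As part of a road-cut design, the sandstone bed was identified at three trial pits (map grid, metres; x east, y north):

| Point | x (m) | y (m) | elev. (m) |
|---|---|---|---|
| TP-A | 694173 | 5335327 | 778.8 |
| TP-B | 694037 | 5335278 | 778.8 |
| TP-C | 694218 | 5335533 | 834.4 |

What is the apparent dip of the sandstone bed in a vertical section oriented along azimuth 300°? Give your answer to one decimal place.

Two edge vectors: TP-A→TP-B = (-136, -49, 0), TP-A→TP-C = (45, 206, 55.6).
Normal n = (TP-A→TP-B) × (TP-A→TP-C) = (-2724.4, 7561.6, -25811).
So ∂z/∂x = −n_x/n_z = −0.10555 and ∂z/∂y = −n_y/n_z = 0.29296.
Unit vector along 300° is (sin 300°, cos 300°) = (-0.8660, 0.5000).
Slope in that direction = a·(-0.8660) + b·(0.5000) = 0.23789.
Apparent dip = arctan|0.23789| = 13.4° (true dip is 17.3°, so apparent ≤ true as expected).

13.4°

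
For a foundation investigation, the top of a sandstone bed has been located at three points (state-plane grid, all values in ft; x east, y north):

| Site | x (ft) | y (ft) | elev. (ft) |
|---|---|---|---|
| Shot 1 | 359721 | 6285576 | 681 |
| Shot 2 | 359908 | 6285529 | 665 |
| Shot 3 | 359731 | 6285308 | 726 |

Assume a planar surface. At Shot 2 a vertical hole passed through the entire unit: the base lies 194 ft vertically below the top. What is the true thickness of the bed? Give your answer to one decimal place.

189.6 ft

Two edge vectors: Shot 1→Shot 2 = (187, -47, -16), Shot 1→Shot 3 = (10, -268, 45).
Normal n = (Shot 1→Shot 2) × (Shot 1→Shot 3) = (-6403, -8575, -49646).
So ∂z/∂x = −n_x/n_z = −0.12897 and ∂z/∂y = −n_y/n_z = −0.17272.
|∇z| = √(a²+b²) = 0.21556, so dip δ = arctan(0.21556) = 12.16°.
True thickness = vertical thickness × cos δ = 194 × cos 12.16° = 189.6 ft.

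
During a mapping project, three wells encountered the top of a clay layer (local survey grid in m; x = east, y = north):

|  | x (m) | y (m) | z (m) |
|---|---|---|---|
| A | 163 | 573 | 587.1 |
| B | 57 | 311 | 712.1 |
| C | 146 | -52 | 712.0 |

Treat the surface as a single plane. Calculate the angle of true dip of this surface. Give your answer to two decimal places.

Let the plane be z = a·x + b·y + c.
B−A: −106a − 262b = 125;  C−A: −17a − 625b = 124.9.
Solving gives a = −0.73469, b = −0.17986.
Gradient magnitude |∇z| = √(a² + b²) = √(0.53978 + 0.03235) = 0.75639.
True dip = arctan(0.75639) = 37.10°, dipping toward ENE (azimuth ≈ 076°).

37.10°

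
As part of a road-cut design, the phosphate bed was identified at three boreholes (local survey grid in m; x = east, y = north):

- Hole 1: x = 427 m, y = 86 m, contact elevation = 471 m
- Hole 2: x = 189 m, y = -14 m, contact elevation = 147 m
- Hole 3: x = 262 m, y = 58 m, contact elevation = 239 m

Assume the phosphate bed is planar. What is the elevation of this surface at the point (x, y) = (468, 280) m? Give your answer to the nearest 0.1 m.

495.3 m

Let the plane be z = a·x + b·y + c.
Hole 2−Hole 1: −238a − 100b = −324;  Hole 3−Hole 1: −165a − 28b = −232.
Solving gives a = 1.43636, b = −0.17853.
Then c = 471 − a·427 − b·86 = −126.97.
At (468, 280): z = 672.2 − 50.0 − 126.97 = 495.3 m.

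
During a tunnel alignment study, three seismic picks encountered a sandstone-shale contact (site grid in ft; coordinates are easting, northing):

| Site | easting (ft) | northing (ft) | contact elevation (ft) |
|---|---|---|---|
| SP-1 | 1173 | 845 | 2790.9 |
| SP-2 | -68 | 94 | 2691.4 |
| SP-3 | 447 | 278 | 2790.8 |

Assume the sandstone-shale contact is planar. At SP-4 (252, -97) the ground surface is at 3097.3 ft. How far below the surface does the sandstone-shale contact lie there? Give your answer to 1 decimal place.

Let the plane be z = a·easting + b·northing + c.
SP-2−SP-1: −1241a − 751b = −99.5;  SP-3−SP-1: −726a − 567b = −0.1.
Solving gives a = 0.355644, b = −0.455198.
Then c = 2790.9 − a·1173 − b·845 = 2758.37.
At (252, -97): z_contact = 89.62 + 44.15 + 2758.37 = 2892.15 ft.
Depth below ground = 3097.3 − 2892.15 = 205.2 ft.

205.2 ft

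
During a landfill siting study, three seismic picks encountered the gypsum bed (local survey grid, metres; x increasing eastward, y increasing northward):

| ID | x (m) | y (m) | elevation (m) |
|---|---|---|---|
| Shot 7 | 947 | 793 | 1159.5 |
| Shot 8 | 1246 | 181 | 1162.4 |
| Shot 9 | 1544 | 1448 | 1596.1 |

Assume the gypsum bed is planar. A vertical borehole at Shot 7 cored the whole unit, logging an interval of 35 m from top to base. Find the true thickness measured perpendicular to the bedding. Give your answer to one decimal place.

Let the plane be z = a·x + b·y + c.
Shot 8−Shot 7: 299a − 612b = 2.9;  Shot 9−Shot 7: 597a + 655b = 436.6.
Solving gives a = 0.47950, b = 0.22953.
|∇z| = √(a²+b²) = 0.53160, so dip δ = arctan(0.53160) = 28.00°.
True thickness = vertical thickness × cos δ = 35 × cos 28.00° = 30.9 m.

30.9 m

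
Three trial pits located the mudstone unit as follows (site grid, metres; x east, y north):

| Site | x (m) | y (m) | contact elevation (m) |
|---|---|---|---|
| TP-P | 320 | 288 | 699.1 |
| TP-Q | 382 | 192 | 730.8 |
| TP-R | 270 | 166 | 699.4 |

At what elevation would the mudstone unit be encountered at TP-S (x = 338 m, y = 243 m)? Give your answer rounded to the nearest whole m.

711 m

Two edge vectors: TP-P→TP-Q = (62, -96, 31.7), TP-P→TP-R = (-50, -122, 0.3).
Normal n = (TP-P→TP-Q) × (TP-P→TP-R) = (3838.6, -1603.6, -12364).
So ∂z/∂x = −n_x/n_z = 0.31047 and ∂z/∂y = −n_y/n_z = −0.12970.
Intercept c from TP-P: 699.1 − 99.35 + 37.35 = 637.10.
At (338, 243): z = 104.9 − 31.5 + 637.10 = 710.5 m.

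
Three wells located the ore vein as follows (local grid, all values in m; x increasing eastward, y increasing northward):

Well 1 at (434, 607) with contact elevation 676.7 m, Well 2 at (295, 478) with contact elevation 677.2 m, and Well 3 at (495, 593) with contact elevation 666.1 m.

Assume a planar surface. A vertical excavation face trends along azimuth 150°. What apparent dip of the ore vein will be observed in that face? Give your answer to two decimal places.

Let the plane be z = a·x + b·y + c.
Well 2−Well 1: −139a − 129b = 0.5;  Well 3−Well 1: 61a − 14b = −10.6.
Solving gives a = −0.14003, b = 0.14701.
Unit vector along 150° is (sin 150°, cos 150°) = (0.5000, -0.8660).
Slope in that direction = a·(0.5000) + b·(-0.8660) = −0.19733.
Apparent dip = arctan|0.19733| = 11.16° (true dip is 11.5°, so apparent ≤ true as expected).

11.16°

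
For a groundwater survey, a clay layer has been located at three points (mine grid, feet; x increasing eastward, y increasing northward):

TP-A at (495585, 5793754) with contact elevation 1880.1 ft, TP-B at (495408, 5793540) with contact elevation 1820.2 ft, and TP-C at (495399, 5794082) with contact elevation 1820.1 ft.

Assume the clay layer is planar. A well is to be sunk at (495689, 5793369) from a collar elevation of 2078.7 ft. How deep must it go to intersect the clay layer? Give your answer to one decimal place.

166.1 ft

Let the plane be z = a·x + b·y + c.
TP-B−TP-A: −177a − 214b = −59.9;  TP-C−TP-A: −186a + 328b = −60.
Solving gives a = 0.331976293, b = 0.005328020.
Then c = 1880.1 − a·495585 − b·5793754 = −193511.61.
At (495689, 5793369): z_contact = 164557.00 + 30867.18 − 193511.61 = 1912.57 ft.
Depth below ground = 2078.7 − 1912.57 = 166.1 ft.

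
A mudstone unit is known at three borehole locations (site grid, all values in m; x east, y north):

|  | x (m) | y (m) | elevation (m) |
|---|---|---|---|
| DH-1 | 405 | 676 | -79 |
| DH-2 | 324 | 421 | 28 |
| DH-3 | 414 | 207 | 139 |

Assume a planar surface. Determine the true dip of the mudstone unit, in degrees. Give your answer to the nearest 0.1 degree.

25.7°

Let the plane be z = a·x + b·y + c.
DH-2−DH-1: −81a − 255b = 107;  DH-3−DH-1: 9a − 469b = 218.
Solving gives a = 0.13422, b = −0.46224.
Gradient magnitude |∇z| = √(a² + b²) = √(0.01802 + 0.21367) = 0.48134.
True dip = arctan(0.48134) = 25.7°, dipping toward NNW (azimuth ≈ 344°).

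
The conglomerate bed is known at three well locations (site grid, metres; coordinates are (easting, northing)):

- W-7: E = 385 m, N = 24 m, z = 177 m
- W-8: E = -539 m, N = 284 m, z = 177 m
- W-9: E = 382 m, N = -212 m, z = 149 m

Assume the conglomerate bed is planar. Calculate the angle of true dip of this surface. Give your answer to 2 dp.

7.00°

Let the plane be z = a·E + b·N + c.
W-8−W-7: −924a + 260b = 0;  W-9−W-7: −3a − 236b = −28.
Solving gives a = 0.03327, b = 0.11822.
Gradient magnitude |∇z| = √(a² + b²) = √(0.00111 + 0.01398) = 0.12281.
True dip = arctan(0.12281) = 7.00°, dipping toward SSW (azimuth ≈ 196°).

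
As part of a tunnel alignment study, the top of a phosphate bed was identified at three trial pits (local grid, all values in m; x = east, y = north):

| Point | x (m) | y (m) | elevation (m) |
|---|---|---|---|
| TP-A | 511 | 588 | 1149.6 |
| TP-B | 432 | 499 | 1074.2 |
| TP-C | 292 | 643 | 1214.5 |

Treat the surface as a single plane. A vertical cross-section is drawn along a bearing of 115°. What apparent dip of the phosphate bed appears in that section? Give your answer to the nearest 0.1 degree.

Two edge vectors: TP-A→TP-B = (-79, -89, -75.4), TP-A→TP-C = (-219, 55, 64.9).
Normal n = (TP-A→TP-B) × (TP-A→TP-C) = (-1629.1, 21639.7, -23836).
So ∂z/∂x = −n_x/n_z = −0.06835 and ∂z/∂y = −n_y/n_z = 0.90786.
Unit vector along 115° is (sin 115°, cos 115°) = (0.9063, -0.4226).
Slope in that direction = a·(0.9063) + b·(-0.4226) = −0.44562.
Apparent dip = arctan|0.44562| = 24.0° (true dip is 42.3°, so apparent ≤ true as expected).

24.0°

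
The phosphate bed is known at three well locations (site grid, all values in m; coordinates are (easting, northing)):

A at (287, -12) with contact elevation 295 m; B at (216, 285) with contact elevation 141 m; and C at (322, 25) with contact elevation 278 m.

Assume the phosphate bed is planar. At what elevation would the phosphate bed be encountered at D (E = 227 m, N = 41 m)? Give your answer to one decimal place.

Two edge vectors: A→B = (-71, 297, -154), A→C = (35, 37, -17).
Normal n = (A→B) × (A→C) = (649, -6597, -13022).
So ∂z/∂E = −n_x/n_z = 0.04984 and ∂z/∂N = −n_y/n_z = −0.50660.
Intercept c from A: 295 − 14.30 − 6.08 = 274.62.
At (227, 41): z = 11.3 − 20.8 + 274.62 = 265.2 m.

265.2 m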